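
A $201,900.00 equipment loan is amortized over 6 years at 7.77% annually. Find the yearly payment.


Formula: PMT = PV * r / (1 - (1+r)^(-n))
Denominator: 1 - (1 + 0.0777)^(-6) = 0.361718
Numerator: $201,900.00 * 0.0777 = 15687.63
PMT = 15687.63 / 0.361718 = $43,369.80

$43,369.80


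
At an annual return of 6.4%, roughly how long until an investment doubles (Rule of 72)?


Formula: Years ≈ 72 / r
Substituting: Years ≈ 72 / 6.4
Years ≈ 11.2

11.2 years


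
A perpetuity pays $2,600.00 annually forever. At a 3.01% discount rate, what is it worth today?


Formula: PV = C / r
Substituting: PV = $2,600.00 / 0.0301
PV = $86,378.74

$86,378.74


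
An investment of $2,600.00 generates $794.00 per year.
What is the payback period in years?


Formula: Payback = investment / annual cash flow
Substituting: Payback = $2,600.00 / $794.00
Payback = 3.2746 years

3.2746 years


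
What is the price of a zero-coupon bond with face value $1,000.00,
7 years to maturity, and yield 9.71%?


Formula: Price = FV / (1 + r)^n
Substituting: Price = $1,000.00 / (1 + 0.0971)^7
Discount factor: (1.0971)^7 = 1.913038
Price = $1,000.00 / 1.913038 = $522.73

$522.73


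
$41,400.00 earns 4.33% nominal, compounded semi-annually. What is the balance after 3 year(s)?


Formula: FV = P * (1 + r/m)^(m*t)
Period rate: r/m = 0.0433 / 2 = 0.02165
Total periods: m*t = 2 * 3 = 6
Growth factor: (1 + 0.02165)^6 = 1.137137
FV = $41,400.00 * 1.137137 = $47,077.48

$47,077.48


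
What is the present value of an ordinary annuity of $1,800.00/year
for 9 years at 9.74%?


Formula: PV = PMT * (1 - (1+r)^(-n)) / r
Discount factor: (1 + 0.0974)^(-9) = 0.433227
Bracket: 1 - 0.433227 = 0.566773
PV = $1,800.00 * 0.566773 / 0.0974 = $10,474.25

$10,474.25


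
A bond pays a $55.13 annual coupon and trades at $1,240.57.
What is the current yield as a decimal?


Formula: Current yield = annual coupon / price
Substituting: CY = $55.13 / $1,240.57
CY = 0.044439

0.044439


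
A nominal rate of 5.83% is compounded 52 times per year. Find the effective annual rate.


Formula: EAR = (1 + r/m)^m - 1
Period rate: r/m = 0.0583 / 52 = 0.001121
Compounding: (1 + 0.001121)^52 = 1.059998
EAR = 1.059998 - 1 = 0.059998

0.059998


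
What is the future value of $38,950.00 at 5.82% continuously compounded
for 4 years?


Formula: FV = P * e^(r*t)
Exponent: r*t = 0.0582 * 4 = 0.2328
e^(0.2328) = 1.262129
FV = $38,950.00 * 1.262129 = $49,159.93

$49,159.93


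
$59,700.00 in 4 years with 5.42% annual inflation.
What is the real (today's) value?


Formula: Real value = nominal / (1 + inflation)^years
Price level: (1 + 0.0542)^4 = 1.235071
Real value = $59,700.00 / 1.235071 = $48,337.29

$48,337.29


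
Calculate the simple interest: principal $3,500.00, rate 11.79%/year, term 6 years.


Formula: I = P * r * t
Substituting: I = $3,500.00 * 0.1179 * 6
Step: I = $3,500.00 * 0.7074
I = $2,475.90

$2,475.90


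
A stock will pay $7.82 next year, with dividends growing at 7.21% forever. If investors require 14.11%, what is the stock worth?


Formula: P = D1 / (r - g)
Spread: r - g = 0.1411 - 0.0721 = 0.069
Substituting: P = $7.82 / 0.069
P = $113.33

$113.33


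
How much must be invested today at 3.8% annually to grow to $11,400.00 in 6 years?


Formula: PV = FV / (1 + r)^n
Substituting: PV = $11,400.00 / (1 + 0.038)^6
Discount factor: (1.038)^6 = 1.250789
PV = $11,400.00 / 1.250789 = $9,114.25

$9,114.25


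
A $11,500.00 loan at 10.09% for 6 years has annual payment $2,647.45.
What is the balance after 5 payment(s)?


Formula: Balance = PV*(1+r)^k - PMT*((1+r)^k - 1)/r
Growth: (1 + 0.1009)^5 = 1.617109
Accumulated factor: ((1+r)^k - 1)/r = 6.116048
Balance = $11,500.00 * 1.617109 - $2,647.45 * 6.116048
Balance = $2,404.83

$2,404.83


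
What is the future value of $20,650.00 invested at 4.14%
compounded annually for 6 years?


Formula: FV = P * (1 + r)^n
Substituting: FV = $20,650.00 * (1 + 0.0414)^6
Growth factor: (1.0414)^6 = 1.275573
FV = $20,650.00 * 1.275573 = $26,340.59

$26,340.59


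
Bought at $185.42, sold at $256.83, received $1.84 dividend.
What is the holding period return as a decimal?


Formula: HPR = (P1 - P0 + D) / P0
Gain: $256.83 - $185.42 + $1.84 = $73.25
HPR = $73.25 / $185.42 = 0.395

0.395


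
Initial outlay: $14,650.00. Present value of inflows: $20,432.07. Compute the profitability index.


Formula: PI = PV(cash flows) / initial investment
Substituting: PI = $20,432.07 / $14,650.00
PI = 1.3947

1.3947


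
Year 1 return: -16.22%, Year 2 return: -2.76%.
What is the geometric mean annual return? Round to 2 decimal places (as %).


Formula: Geometric mean = ((1+r1)*(1+r2))^(1/2) - 1
Product: (1 + -0.1622) * (1 + -0.0276) = 0.8378 * 0.9724 = 0.814677
Square root: 0.814677^0.5 = 0.902594
Geometric mean = 0.902594 - 1 = -0.097406
As percentage: -9.74%

-9.74%


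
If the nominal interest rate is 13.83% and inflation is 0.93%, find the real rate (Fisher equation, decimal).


Formula: (1 + r_real) = (1 + r_nom) / (1 + inflation)
Substituting: (1 + r_real) = 1.1383 / 1.0093
(1 + r_real) = 1.127811
r_real = 1.127811 - 1 = 0.127811

0.127811


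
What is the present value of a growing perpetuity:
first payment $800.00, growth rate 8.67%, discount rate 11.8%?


Formula: PV = C / (r - g)
Spread: r - g = 0.118 - 0.0867 = 0.0313
Substituting: PV = $800.00 / 0.0313
PV = $25,559.11

$25,559.11


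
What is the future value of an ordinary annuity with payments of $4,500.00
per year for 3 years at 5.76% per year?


Formula: FV = PMT * ((1+r)^n - 1) / r
Growth factor: (1 + 0.0576)^3 = 1.182944
Numerator: 1.182944 - 1 = 0.182944
FV = $4,500.00 * 0.182944 / 0.0576 = $14,292.53

$14,292.53


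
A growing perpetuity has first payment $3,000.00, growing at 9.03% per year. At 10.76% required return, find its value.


Formula: PV = C / (r - g)
Spread: r - g = 0.1076 - 0.0903 = 0.0173
Substituting: PV = $3,000.00 / 0.0173
PV = $173,410.40

$173,410.40


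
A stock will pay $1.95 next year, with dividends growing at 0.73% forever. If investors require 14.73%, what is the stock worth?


Formula: P = D1 / (r - g)
Spread: r - g = 0.1473 - 0.0073 = 0.14
Substituting: P = $1.95 / 0.14
P = $13.93

$13.93


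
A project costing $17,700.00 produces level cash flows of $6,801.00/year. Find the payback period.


Formula: Payback = investment / annual cash flow
Substituting: Payback = $17,700.00 / $6,801.00
Payback = 2.6026 years

2.6026 years


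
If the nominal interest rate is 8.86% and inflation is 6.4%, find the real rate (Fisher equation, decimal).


Formula: (1 + r_real) = (1 + r_nom) / (1 + inflation)
Substituting: (1 + r_real) = 1.0886 / 1.064
(1 + r_real) = 1.02312
r_real = 1.02312 - 1 = 0.02312

0.02312


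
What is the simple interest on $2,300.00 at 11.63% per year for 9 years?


Formula: I = P * r * t
Substituting: I = $2,300.00 * 0.1163 * 9
Step: I = $2,300.00 * 1.0467
I = $2,407.41

$2,407.41


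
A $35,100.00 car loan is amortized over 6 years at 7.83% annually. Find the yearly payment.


Formula: PMT = PV * r / (1 - (1+r)^(-n))
Denominator: 1 - (1 + 0.0783)^(-6) = 0.363846
Numerator: $35,100.00 * 0.0783 = 2748.33
PMT = 2748.33 / 0.363846 = $7,553.56

$7,553.56


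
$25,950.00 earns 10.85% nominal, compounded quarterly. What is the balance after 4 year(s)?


Formula: FV = P * (1 + r/m)^(m*t)
Period rate: r/m = 0.1085 / 4 = 0.027125
Total periods: m*t = 4 * 4 = 16
Growth factor: (1 + 0.027125)^16 = 1.534521
FV = $25,950.00 * 1.534521 = $39,820.82

$39,820.82


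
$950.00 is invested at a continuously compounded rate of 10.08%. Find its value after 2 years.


Formula: FV = P * e^(r*t)
Exponent: r*t = 0.1008 * 2 = 0.2016
e^(0.2016) = 1.223359
FV = $950.00 * 1.223359 = $1,162.19

$1,162.19


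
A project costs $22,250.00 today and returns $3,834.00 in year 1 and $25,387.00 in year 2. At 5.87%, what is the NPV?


Formula: NPV = C0 + C1/(1+r) + C2/(1+r)^2
Discount C1: $3,834.00 / (1 + 0.0587) = $3,621.42
Discount C2: $25,387.00 / (1 + 0.0587)^2 = $22,649.86
NPV = -$22,250.00 + $3,621.42 + $22,649.86 = $4,021.28

$4,021.28


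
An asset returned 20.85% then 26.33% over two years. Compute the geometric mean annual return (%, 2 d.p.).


Formula: Geometric mean = ((1+r1)*(1+r2))^(1/2) - 1
Product: (1 + 0.2085) * (1 + 0.2633) = 1.2085 * 1.2633 = 1.526698
Square root: 1.526698^0.5 = 1.235596
Geometric mean = 1.235596 - 1 = 0.235596
As percentage: 23.56%

23.56%


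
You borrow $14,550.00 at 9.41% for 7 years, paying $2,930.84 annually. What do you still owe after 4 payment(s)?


Formula: Balance = PV*(1+r)^k - PMT*((1+r)^k - 1)/r
Growth: (1 + 0.0941)^4 = 1.43294
Accumulated factor: ((1+r)^k - 1)/r = 4.600852
Balance = $14,550.00 * 1.43294 - $2,930.84 * 4.600852
Balance = $7,364.92

$7,364.92


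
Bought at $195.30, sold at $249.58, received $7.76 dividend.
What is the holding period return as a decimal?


Formula: HPR = (P1 - P0 + D) / P0
Gain: $249.58 - $195.30 + $7.76 = $62.04
HPR = $62.04 / $195.30 = 0.3177

0.3177


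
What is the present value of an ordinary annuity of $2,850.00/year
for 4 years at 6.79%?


Formula: PV = PMT * (1 - (1+r)^(-n)) / r
Discount factor: (1 + 0.0679)^(-4) = 0.768914
Bracket: 1 - 0.768914 = 0.231086
PV = $2,850.00 * 0.231086 / 0.0679 = $9,699.49

$9,699.49


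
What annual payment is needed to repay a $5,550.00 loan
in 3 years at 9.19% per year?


Formula: PMT = PV * r / (1 - (1+r)^(-n))
Denominator: 1 - (1 + 0.0919)^(-3) = 0.231841
Numerator: $5,550.00 * 0.0919 = 510.045
PMT = 510.045 / 0.231841 = $2,199.98

$2,199.98


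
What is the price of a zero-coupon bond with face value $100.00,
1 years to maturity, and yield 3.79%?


Formula: Price = FV / (1 + r)^n
Substituting: Price = $100.00 / (1 + 0.0379)^1
Discount factor: (1.0379)^1 = 1.0379
Price = $100.00 / 1.0379 = $96.35

$96.35


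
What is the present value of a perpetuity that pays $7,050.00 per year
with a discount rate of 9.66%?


Formula: PV = C / r
Substituting: PV = $7,050.00 / 0.0966
PV = $72,981.37

$72,981.37


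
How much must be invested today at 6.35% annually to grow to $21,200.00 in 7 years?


Formula: PV = FV / (1 + r)^n
Substituting: PV = $21,200.00 / (1 + 0.0635)^7
Discount factor: (1.0635)^7 = 1.53873
PV = $21,200.00 / 1.53873 = $13,777.59

$13,777.59


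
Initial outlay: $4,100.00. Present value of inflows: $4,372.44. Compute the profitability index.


Formula: PI = PV(cash flows) / initial investment
Substituting: PI = $4,372.44 / $4,100.00
PI = 1.0664

1.0664


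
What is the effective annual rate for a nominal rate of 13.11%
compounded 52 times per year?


Formula: EAR = (1 + r/m)^m - 1
Period rate: r/m = 0.1311 / 52 = 0.002521
Compounding: (1 + 0.002521)^52 = 1.139894
EAR = 1.139894 - 1 = 0.139894

0.139894


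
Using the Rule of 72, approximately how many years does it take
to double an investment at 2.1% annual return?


Formula: Years ≈ 72 / r
Substituting: Years ≈ 72 / 2.1
Years ≈ 34.3

34.3 years


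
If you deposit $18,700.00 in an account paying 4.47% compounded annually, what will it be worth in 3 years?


Formula: FV = P * (1 + r)^n
Substituting: FV = $18,700.00 * (1 + 0.0447)^3
Growth factor: (1.0447)^3 = 1.140184
FV = $18,700.00 * 1.140184 = $21,321.43

$21,321.43


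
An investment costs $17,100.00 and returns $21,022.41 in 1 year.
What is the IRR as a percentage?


Formula: IRR = C1/C0 - 1
Substituting: IRR = $21,022.41 / $17,100.00 - 1
Ratio: 1.229381 - 1 = 0.229381
IRR = 22.9381%

22.9381%


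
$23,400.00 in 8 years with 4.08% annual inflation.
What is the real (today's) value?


Formula: Real value = nominal / (1 + inflation)^years
Price level: (1 + 0.0408)^8 = 1.377014
Real value = $23,400.00 / 1.377014 = $16,993.29

$16,993.29


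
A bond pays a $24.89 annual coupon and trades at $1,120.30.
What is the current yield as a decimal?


Formula: Current yield = annual coupon / price
Substituting: CY = $24.89 / $1,120.30
CY = 0.022217

0.022217


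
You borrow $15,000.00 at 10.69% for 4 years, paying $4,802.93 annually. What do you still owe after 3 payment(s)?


Formula: Balance = PV*(1+r)^k - PMT*((1+r)^k - 1)/r
Growth: (1 + 0.1069)^3 = 1.356204
Accumulated factor: ((1+r)^k - 1)/r = 3.332128
Balance = $15,000.00 * 1.356204 - $4,802.93 * 3.332128
Balance = $4,339.09

$4,339.09


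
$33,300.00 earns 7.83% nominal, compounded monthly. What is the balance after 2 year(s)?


Formula: FV = P * (1 + r/m)^(m*t)
Period rate: r/m = 0.0783 / 12 = 0.006525
Total periods: m*t = 12 * 2 = 24
Growth factor: (1 + 0.006525)^24 = 1.168933
FV = $33,300.00 * 1.168933 = $38,925.47

$38,925.47


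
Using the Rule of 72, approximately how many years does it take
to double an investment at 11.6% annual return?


Formula: Years ≈ 72 / r
Substituting: Years ≈ 72 / 11.6
Years ≈ 6.2

6.2 years


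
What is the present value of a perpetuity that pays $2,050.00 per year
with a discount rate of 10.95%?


Formula: PV = C / r
Substituting: PV = $2,050.00 / 0.1095
PV = $18,721.46

$18,721.46


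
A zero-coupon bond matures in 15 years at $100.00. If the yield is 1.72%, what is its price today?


Formula: Price = FV / (1 + r)^n
Substituting: Price = $100.00 / (1 + 0.0172)^15
Discount factor: (1.0172)^15 = 1.291503
Price = $100.00 / 1.291503 = $77.43

$77.43


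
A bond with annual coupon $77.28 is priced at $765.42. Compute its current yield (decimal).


Formula: Current yield = annual coupon / price
Substituting: CY = $77.28 / $765.42
CY = 0.100964

0.100964


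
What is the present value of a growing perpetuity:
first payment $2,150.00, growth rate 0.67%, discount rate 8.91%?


Formula: PV = C / (r - g)
Spread: r - g = 0.0891 - 0.0067 = 0.0824
Substituting: PV = $2,150.00 / 0.0824
PV = $26,092.23

$26,092.23


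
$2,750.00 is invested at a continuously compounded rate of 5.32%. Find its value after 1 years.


Formula: FV = P * e^(r*t)
Exponent: r*t = 0.0532 * 1 = 0.0532
e^(0.0532) = 1.054641
FV = $2,750.00 * 1.054641 = $2,900.26

$2,900.26


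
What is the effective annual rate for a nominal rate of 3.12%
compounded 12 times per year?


Formula: EAR = (1 + r/m)^m - 1
Period rate: r/m = 0.0312 / 12 = 0.0026
Compounding: (1 + 0.0026)^12 = 1.03165
EAR = 1.03165 - 1 = 0.03165

0.03165


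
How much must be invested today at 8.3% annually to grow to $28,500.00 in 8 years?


Formula: PV = FV / (1 + r)^n
Substituting: PV = $28,500.00 / (1 + 0.083)^8
Discount factor: (1.083)^8 = 1.892464
PV = $28,500.00 / 1.892464 = $15,059.73

$15,059.73


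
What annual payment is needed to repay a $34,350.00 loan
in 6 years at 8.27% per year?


Formula: PMT = PV * r / (1 - (1+r)^(-n))
Denominator: 1 - (1 + 0.0827)^(-6) = 0.379201
Numerator: $34,350.00 * 0.0827 = 2840.745
PMT = 2840.745 / 0.379201 = $7,491.40

$7,491.40


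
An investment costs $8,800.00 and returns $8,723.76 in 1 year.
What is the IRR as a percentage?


Formula: IRR = C1/C0 - 1
Substituting: IRR = $8,723.76 / $8,800.00 - 1
Ratio: 0.991336 - 1 = -0.008664
IRR = -0.8664%

-0.8664%


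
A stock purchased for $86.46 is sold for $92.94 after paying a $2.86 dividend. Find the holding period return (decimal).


Formula: HPR = (P1 - P0 + D) / P0
Gain: $92.94 - $86.46 + $2.86 = $9.34
HPR = $9.34 / $86.46 = 0.108

0.108


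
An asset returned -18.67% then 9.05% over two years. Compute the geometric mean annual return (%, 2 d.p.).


Formula: Geometric mean = ((1+r1)*(1+r2))^(1/2) - 1
Product: (1 + -0.1867) * (1 + 0.0905) = 0.8133 * 1.0905 = 0.886904
Square root: 0.886904^0.5 = 0.941756
Geometric mean = 0.941756 - 1 = -0.058244
As percentage: -5.82%

-5.82%


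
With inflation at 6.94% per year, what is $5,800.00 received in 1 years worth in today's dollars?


Formula: Real value = nominal / (1 + inflation)^years
Price level: (1 + 0.0694)^1 = 1.0694
Real value = $5,800.00 / 1.0694 = $5,423.60

$5,423.60


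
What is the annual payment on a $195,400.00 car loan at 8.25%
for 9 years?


Formula: PMT = PV * r / (1 - (1+r)^(-n))
Denominator: 1 - (1 + 0.0825)^(-9) = 0.510053
Numerator: $195,400.00 * 0.0825 = 16120.5
PMT = 16120.5 / 0.510053 = $31,605.52

$31,605.52


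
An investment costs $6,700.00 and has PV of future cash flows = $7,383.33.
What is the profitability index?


Formula: PI = PV(cash flows) / initial investment
Substituting: PI = $7,383.33 / $6,700.00
PI = 1.102

1.102


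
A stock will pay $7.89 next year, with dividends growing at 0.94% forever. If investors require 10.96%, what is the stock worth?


Formula: P = D1 / (r - g)
Spread: r - g = 0.1096 - 0.0094 = 0.1002
Substituting: P = $7.89 / 0.1002
P = $78.74

$78.74


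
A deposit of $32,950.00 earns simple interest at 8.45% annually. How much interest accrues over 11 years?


Formula: I = P * r * t
Substituting: I = $32,950.00 * 0.0845 * 11
Step: I = $32,950.00 * 0.9295
I = $30,627.03

$30,627.03


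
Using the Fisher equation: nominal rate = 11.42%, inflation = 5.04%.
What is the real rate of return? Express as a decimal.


Formula: (1 + r_real) = (1 + r_nom) / (1 + inflation)
Substituting: (1 + r_real) = 1.1142 / 1.0504
(1 + r_real) = 1.060739
r_real = 1.060739 - 1 = 0.060739

0.060739


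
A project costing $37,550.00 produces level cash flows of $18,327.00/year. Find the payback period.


Formula: Payback = investment / annual cash flow
Substituting: Payback = $37,550.00 / $18,327.00
Payback = 2.0489 years

2.0489 years


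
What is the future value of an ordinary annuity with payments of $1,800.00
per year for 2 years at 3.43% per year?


Formula: FV = PMT * ((1+r)^n - 1) / r
Growth factor: (1 + 0.0343)^2 = 1.069776
Numerator: 1.069776 - 1 = 0.069776
FV = $1,800.00 * 0.069776 / 0.0343 = $3,661.74

$3,661.74


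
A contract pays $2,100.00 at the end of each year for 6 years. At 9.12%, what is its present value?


Formula: PV = PMT * (1 - (1+r)^(-n)) / r
Discount factor: (1 + 0.0912)^(-6) = 0.592344
Bracket: 1 - 0.592344 = 0.407656
PV = $2,100.00 * 0.407656 / 0.0912 = $9,386.82

$9,386.82


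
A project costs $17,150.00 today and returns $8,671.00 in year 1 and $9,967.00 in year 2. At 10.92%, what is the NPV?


Formula: NPV = C0 + C1/(1+r) + C2/(1+r)^2
Discount C1: $8,671.00 / (1 + 0.1092) = $7,817.35
Discount C2: $9,967.00 / (1 + 0.1092)^2 = $8,101.11
NPV = -$17,150.00 + $7,817.35 + $8,101.11 = -$1,231.54

-$1,231.54


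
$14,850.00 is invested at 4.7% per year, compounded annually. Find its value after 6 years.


Formula: FV = P * (1 + r)^n
Substituting: FV = $14,850.00 * (1 + 0.047)^6
Growth factor: (1.047)^6 = 1.317286
FV = $14,850.00 * 1.317286 = $19,561.70

$19,561.70


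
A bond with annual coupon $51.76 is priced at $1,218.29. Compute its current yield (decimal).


Formula: Current yield = annual coupon / price
Substituting: CY = $51.76 / $1,218.29
CY = 0.042486

0.042486


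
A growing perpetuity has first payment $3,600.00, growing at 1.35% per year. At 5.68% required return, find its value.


Formula: PV = C / (r - g)
Spread: r - g = 0.0568 - 0.0135 = 0.0433
Substituting: PV = $3,600.00 / 0.0433
PV = $83,140.88

$83,140.88


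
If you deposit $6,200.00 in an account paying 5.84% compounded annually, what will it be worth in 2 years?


Formula: FV = P * (1 + r)^n
Substituting: FV = $6,200.00 * (1 + 0.0584)^2
Growth factor: (1.0584)^2 = 1.120211
FV = $6,200.00 * 1.120211 = $6,945.31

$6,945.31


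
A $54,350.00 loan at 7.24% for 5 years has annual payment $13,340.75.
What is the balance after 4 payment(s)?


Formula: Balance = PV*(1+r)^k - PMT*((1+r)^k - 1)/r
Growth: (1 + 0.0724)^4 = 1.322596
Accumulated factor: ((1+r)^k - 1)/r = 4.455747
Balance = $54,350.00 * 1.322596 - $13,340.75 * 4.455747
Balance = $12,440.09

$12,440.09


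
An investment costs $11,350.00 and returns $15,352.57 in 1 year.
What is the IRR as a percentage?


Formula: IRR = C1/C0 - 1
Substituting: IRR = $15,352.57 / $11,350.00 - 1
Ratio: 1.352649 - 1 = 0.352649
IRR = 35.2649%

35.2649%


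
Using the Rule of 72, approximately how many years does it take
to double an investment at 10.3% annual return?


Formula: Years ≈ 72 / r
Substituting: Years ≈ 72 / 10.3
Years ≈ 7.0

7.0 years


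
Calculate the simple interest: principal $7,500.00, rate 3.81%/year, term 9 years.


Formula: I = P * r * t
Substituting: I = $7,500.00 * 0.0381 * 9
Step: I = $7,500.00 * 0.3429
I = $2,571.75

$2,571.75


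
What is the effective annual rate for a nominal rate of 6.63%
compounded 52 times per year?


Formula: EAR = (1 + r/m)^m - 1
Period rate: r/m = 0.0663 / 52 = 0.001275
Compounding: (1 + 0.001275)^52 = 1.068502
EAR = 1.068502 - 1 = 0.068502

0.068502


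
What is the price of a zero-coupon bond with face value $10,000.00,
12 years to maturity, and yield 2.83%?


Formula: Price = FV / (1 + r)^n
Substituting: Price = $10,000.00 / (1 + 0.0283)^12
Discount factor: (1.0283)^12 = 1.397777
Price = $10,000.00 / 1.397777 = $7,154.21

$7,154.21


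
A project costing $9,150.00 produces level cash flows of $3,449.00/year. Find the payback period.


Formula: Payback = investment / annual cash flow
Substituting: Payback = $9,150.00 / $3,449.00
Payback = 2.6529 years

2.6529 years


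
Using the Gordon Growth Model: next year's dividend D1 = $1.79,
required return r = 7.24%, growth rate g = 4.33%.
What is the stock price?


Formula: P = D1 / (r - g)
Spread: r - g = 0.0724 - 0.0433 = 0.0291
Substituting: P = $1.79 / 0.0291
P = $61.51

$61.51


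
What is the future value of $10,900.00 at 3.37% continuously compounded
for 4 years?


Formula: FV = P * e^(r*t)
Exponent: r*t = 0.0337 * 4 = 0.1348
e^(0.1348) = 1.144308
FV = $10,900.00 * 1.144308 = $12,472.96

$12,472.96


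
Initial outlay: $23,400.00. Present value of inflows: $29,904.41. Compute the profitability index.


Formula: PI = PV(cash flows) / initial investment
Substituting: PI = $29,904.41 / $23,400.00
PI = 1.278

1.278


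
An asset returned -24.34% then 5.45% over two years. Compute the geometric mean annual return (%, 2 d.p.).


Formula: Geometric mean = ((1+r1)*(1+r2))^(1/2) - 1
Product: (1 + -0.2434) * (1 + 0.0545) = 0.7566 * 1.0545 = 0.797835
Square root: 0.797835^0.5 = 0.893216
Geometric mean = 0.893216 - 1 = -0.106784
As percentage: -10.68%

-10.68%


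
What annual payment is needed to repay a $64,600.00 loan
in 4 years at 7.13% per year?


Formula: PMT = PV * r / (1 - (1+r)^(-n))
Denominator: 1 - (1 + 0.0713)^(-4) = 0.240801
Numerator: $64,600.00 * 0.0713 = 4605.98
PMT = 4605.98 / 0.240801 = $19,127.74

$19,127.74


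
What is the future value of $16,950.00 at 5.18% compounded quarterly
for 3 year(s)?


Formula: FV = P * (1 + r/m)^(m*t)
Period rate: r/m = 0.0518 / 4 = 0.01295
Total periods: m*t = 4 * 3 = 12
Growth factor: (1 + 0.01295)^12 = 1.16696
FV = $16,950.00 * 1.16696 = $19,779.98

$19,779.98


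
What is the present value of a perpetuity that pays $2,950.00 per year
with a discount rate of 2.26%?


Formula: PV = C / r
Substituting: PV = $2,950.00 / 0.0226
PV = $130,530.97

$130,530.97


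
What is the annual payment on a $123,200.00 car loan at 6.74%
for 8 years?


Formula: PMT = PV * r / (1 - (1+r)^(-n))
Denominator: 1 - (1 + 0.0674)^(-8) = 0.406552
Numerator: $123,200.00 * 0.0674 = 8303.68
PMT = 8303.68 / 0.406552 = $20,424.63

$20,424.63


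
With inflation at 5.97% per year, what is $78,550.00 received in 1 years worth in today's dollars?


Formula: Real value = nominal / (1 + inflation)^years
Price level: (1 + 0.0597)^1 = 1.0597
Real value = $78,550.00 / 1.0597 = $74,124.75

$74,124.75


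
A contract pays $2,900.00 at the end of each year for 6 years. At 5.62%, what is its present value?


Formula: PV = PMT * (1 - (1+r)^(-n)) / r
Discount factor: (1 + 0.0562)^(-6) = 0.720316
Bracket: 1 - 0.720316 = 0.279684
PV = $2,900.00 * 0.279684 / 0.0562 = $14,432.10

$14,432.10


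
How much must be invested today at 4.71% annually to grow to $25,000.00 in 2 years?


Formula: PV = FV / (1 + r)^n
Substituting: PV = $25,000.00 / (1 + 0.0471)^2
Discount factor: (1.0471)^2 = 1.096418
PV = $25,000.00 / 1.096418 = $22,801.51

$22,801.51


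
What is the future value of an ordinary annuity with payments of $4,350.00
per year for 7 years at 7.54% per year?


Formula: FV = PMT * ((1+r)^n - 1) / r
Growth factor: (1 + 0.0754)^7 = 1.663375
Numerator: 1.663375 - 1 = 0.663375
FV = $4,350.00 * 0.663375 / 0.0754 = $38,271.65

$38,271.65


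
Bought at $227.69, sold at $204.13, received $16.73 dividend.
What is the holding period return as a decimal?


Formula: HPR = (P1 - P0 + D) / P0
Gain: $204.13 - $227.69 + $16.73 = -$6.83
HPR = -$6.83 / $227.69 = -0.03

-0.03


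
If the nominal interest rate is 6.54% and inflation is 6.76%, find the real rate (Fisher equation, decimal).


Formula: (1 + r_real) = (1 + r_nom) / (1 + inflation)
Substituting: (1 + r_real) = 1.0654 / 1.0676
(1 + r_real) = 0.997939
r_real = 0.997939 - 1 = -0.002061

-0.002061


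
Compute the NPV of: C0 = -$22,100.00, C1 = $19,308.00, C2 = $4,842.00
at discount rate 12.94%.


Formula: NPV = C0 + C1/(1+r) + C2/(1+r)^2
Discount C1: $19,308.00 / (1 + 0.1294) = $17,095.80
Discount C2: $4,842.00 / (1 + 0.1294)^2 = $3,796.03
NPV = -$22,100.00 + $17,095.80 + $3,796.03 = -$1,208.17

-$1,208.17


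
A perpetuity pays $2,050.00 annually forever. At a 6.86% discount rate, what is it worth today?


Formula: PV = C / r
Substituting: PV = $2,050.00 / 0.0686
PV = $29,883.38

$29,883.38


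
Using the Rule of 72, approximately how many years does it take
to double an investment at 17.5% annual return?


Formula: Years ≈ 72 / r
Substituting: Years ≈ 72 / 17.5
Years ≈ 4.1

4.1 years


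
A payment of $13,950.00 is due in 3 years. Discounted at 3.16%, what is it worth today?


Formula: PV = FV / (1 + r)^n
Substituting: PV = $13,950.00 / (1 + 0.0316)^3
Discount factor: (1.0316)^3 = 1.097827
PV = $13,950.00 / 1.097827 = $12,706.92

$12,706.92


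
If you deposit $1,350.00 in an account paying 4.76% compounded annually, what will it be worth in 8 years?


Formula: FV = P * (1 + r)^n
Substituting: FV = $1,350.00 * (1 + 0.0476)^8
Growth factor: (1.0476)^8 = 1.450654
FV = $1,350.00 * 1.450654 = $1,958.38

$1,958.38


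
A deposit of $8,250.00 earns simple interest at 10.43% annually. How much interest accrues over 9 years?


Formula: I = P * r * t
Substituting: I = $8,250.00 * 0.1043 * 9
Step: I = $8,250.00 * 0.9387
I = $7,744.28

$7,744.28


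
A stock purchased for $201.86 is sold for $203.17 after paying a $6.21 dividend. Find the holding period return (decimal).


Formula: HPR = (P1 - P0 + D) / P0
Gain: $203.17 - $201.86 + $6.21 = $7.52
HPR = $7.52 / $201.86 = 0.0373

0.0373


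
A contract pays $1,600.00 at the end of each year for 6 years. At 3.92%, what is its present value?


Formula: PV = PMT * (1 - (1+r)^(-n)) / r
Discount factor: (1 + 0.0392)^(-6) = 0.793972
Bracket: 1 - 0.793972 = 0.206028
PV = $1,600.00 * 0.206028 / 0.0392 = $8,409.31

$8,409.31


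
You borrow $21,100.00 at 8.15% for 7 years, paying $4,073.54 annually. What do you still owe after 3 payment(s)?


Formula: Balance = PV*(1+r)^k - PMT*((1+r)^k - 1)/r
Growth: (1 + 0.0815)^3 = 1.264968
Accumulated factor: ((1+r)^k - 1)/r = 3.251142
Balance = $21,100.00 * 1.264968 - $4,073.54 * 3.251142
Balance = $13,447.17

$13,447.17


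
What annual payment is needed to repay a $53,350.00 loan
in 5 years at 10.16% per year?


Formula: PMT = PV * r / (1 - (1+r)^(-n))
Denominator: 1 - (1 + 0.1016)^(-5) = 0.383575
Numerator: $53,350.00 * 0.1016 = 5420.36
PMT = 5420.36 / 0.383575 = $14,131.17

$14,131.17


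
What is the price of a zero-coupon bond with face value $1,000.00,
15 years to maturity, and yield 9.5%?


Formula: Price = FV / (1 + r)^n
Substituting: Price = $1,000.00 / (1 + 0.095)^15
Discount factor: (1.095)^15 = 3.901322
Price = $1,000.00 / 3.901322 = $256.32

$256.32


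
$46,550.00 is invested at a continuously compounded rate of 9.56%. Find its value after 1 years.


Formula: FV = P * e^(r*t)
Exponent: r*t = 0.0956 * 1 = 0.0956
e^(0.0956) = 1.100319
FV = $46,550.00 * 1.100319 = $51,219.84

$51,219.84


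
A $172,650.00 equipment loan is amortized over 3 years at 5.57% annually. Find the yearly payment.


Formula: PMT = PV * r / (1 - (1+r)^(-n))
Denominator: 1 - (1 + 0.0557)^(-3) = 0.150079
Numerator: $172,650.00 * 0.0557 = 9616.605
PMT = 9616.605 / 0.150079 = $64,076.85

$64,076.85


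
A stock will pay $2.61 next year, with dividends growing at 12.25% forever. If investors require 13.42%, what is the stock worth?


Formula: P = D1 / (r - g)
Spread: r - g = 0.1342 - 0.1225 = 0.0117
Substituting: P = $2.61 / 0.0117
P = $223.08

$223.08


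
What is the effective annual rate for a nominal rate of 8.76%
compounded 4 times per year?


Formula: EAR = (1 + r/m)^m - 1
Period rate: r/m = 0.0876 / 4 = 0.0219
Compounding: (1 + 0.0219)^4 = 1.09052
EAR = 1.09052 - 1 = 0.09052

0.09052


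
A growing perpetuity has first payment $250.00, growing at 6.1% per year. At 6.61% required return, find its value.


Formula: PV = C / (r - g)
Spread: r - g = 0.0661 - 0.061 = 0.0051
Substituting: PV = $250.00 / 0.0051
PV = $49,019.61

$49,019.61


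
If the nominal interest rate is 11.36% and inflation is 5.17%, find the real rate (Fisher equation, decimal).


Formula: (1 + r_real) = (1 + r_nom) / (1 + inflation)
Substituting: (1 + r_real) = 1.1136 / 1.0517
(1 + r_real) = 1.058857
r_real = 1.058857 - 1 = 0.058857

0.058857


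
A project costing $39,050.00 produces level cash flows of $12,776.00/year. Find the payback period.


Formula: Payback = investment / annual cash flow
Substituting: Payback = $39,050.00 / $12,776.00
Payback = 3.0565 years

3.0565 years


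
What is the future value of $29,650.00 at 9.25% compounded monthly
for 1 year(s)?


Formula: FV = P * (1 + r/m)^(m*t)
Period rate: r/m = 0.0925 / 12 = 0.007708
Total periods: m*t = 12 * 1 = 12
Growth factor: (1 + 0.007708)^12 = 1.096524
FV = $29,650.00 * 1.096524 = $32,511.94

$32,511.94


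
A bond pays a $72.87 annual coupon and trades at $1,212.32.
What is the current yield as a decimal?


Formula: Current yield = annual coupon / price
Substituting: CY = $72.87 / $1,212.32
CY = 0.060108

0.060108


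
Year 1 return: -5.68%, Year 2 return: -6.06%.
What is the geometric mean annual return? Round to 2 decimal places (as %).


Formula: Geometric mean = ((1+r1)*(1+r2))^(1/2) - 1
Product: (1 + -0.0568) * (1 + -0.0606) = 0.9432 * 0.9394 = 0.886042
Square root: 0.886042^0.5 = 0.941298
Geometric mean = 0.941298 - 1 = -0.058702
As percentage: -5.87%

-5.87%


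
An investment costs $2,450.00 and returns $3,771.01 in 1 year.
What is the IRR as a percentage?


Formula: IRR = C1/C0 - 1
Substituting: IRR = $3,771.01 / $2,450.00 - 1
Ratio: 1.539188 - 1 = 0.539188
IRR = 53.9188%

53.9188%


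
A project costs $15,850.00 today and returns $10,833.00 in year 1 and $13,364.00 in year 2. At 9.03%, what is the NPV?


Formula: NPV = C0 + C1/(1+r) + C2/(1+r)^2
Discount C1: $10,833.00 / (1 + 0.0903) = $9,935.80
Discount C2: $13,364.00 / (1 + 0.0903)^2 = $11,242.02
NPV = -$15,850.00 + $9,935.80 + $11,242.02 = $5,327.82

$5,327.82


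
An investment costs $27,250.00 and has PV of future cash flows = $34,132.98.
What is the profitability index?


Formula: PI = PV(cash flows) / initial investment
Substituting: PI = $34,132.98 / $27,250.00
PI = 1.2526

1.2526


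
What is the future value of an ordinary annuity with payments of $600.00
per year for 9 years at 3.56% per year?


Formula: FV = PMT * ((1+r)^n - 1) / r
Growth factor: (1 + 0.0356)^9 = 1.370025
Numerator: 1.370025 - 1 = 0.370025
FV = $600.00 * 0.370025 / 0.0356 = $6,236.37

$6,236.37


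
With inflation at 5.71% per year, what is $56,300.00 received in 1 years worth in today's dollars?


Formula: Real value = nominal / (1 + inflation)^years
Price level: (1 + 0.0571)^1 = 1.0571
Real value = $56,300.00 / 1.0571 = $53,258.92

$53,258.92


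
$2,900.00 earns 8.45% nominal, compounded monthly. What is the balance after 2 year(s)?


Formula: FV = P * (1 + r/m)^(m*t)
Period rate: r/m = 0.0845 / 12 = 0.007042
Total periods: m*t = 12 * 2 = 24
Growth factor: (1 + 0.007042)^24 = 1.183419
FV = $2,900.00 * 1.183419 = $3,431.92

$3,431.92


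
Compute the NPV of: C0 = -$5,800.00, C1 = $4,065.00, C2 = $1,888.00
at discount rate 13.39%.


Formula: NPV = C0 + C1/(1+r) + C2/(1+r)^2
Discount C1: $4,065.00 / (1 + 0.1339) = $3,584.97
Discount C2: $1,888.00 / (1 + 0.1339)^2 = $1,468.43
NPV = -$5,800.00 + $3,584.97 + $1,468.43 = -$746.60

-$746.60


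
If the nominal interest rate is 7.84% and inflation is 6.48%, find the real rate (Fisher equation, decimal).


Formula: (1 + r_real) = (1 + r_nom) / (1 + inflation)
Substituting: (1 + r_real) = 1.0784 / 1.0648
(1 + r_real) = 1.012772
r_real = 1.012772 - 1 = 0.012772

0.012772


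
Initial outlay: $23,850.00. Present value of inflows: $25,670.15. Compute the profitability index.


Formula: PI = PV(cash flows) / initial investment
Substituting: PI = $25,670.15 / $23,850.00
PI = 1.0763

1.0763


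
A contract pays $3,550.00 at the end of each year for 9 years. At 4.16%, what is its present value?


Formula: PV = PMT * (1 - (1+r)^(-n)) / r
Discount factor: (1 + 0.0416)^(-9) = 0.692933
Bracket: 1 - 0.692933 = 0.307067
PV = $3,550.00 * 0.307067 / 0.0416 = $26,204.03

$26,204.03


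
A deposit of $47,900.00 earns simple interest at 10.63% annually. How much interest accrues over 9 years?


Formula: I = P * r * t
Substituting: I = $47,900.00 * 0.1063 * 9
Step: I = $47,900.00 * 0.9567
I = $45,825.93

$45,825.93


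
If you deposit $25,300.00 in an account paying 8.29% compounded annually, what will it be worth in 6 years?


Formula: FV = P * (1 + r)^n
Substituting: FV = $25,300.00 * (1 + 0.0829)^6
Growth factor: (1.0829)^6 = 1.612613
FV = $25,300.00 * 1.612613 = $40,799.11

$40,799.11


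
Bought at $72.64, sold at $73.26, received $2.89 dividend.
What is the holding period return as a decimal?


Formula: HPR = (P1 - P0 + D) / P0
Gain: $73.26 - $72.64 + $2.89 = $3.51
HPR = $3.51 / $72.64 = 0.0483

0.0483


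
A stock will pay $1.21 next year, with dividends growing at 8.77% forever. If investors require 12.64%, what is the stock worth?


Formula: P = D1 / (r - g)
Spread: r - g = 0.1264 - 0.0877 = 0.0387
Substituting: P = $1.21 / 0.0387
P = $31.27

$31.27


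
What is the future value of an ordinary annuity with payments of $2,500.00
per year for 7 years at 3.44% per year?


Formula: FV = PMT * ((1+r)^n - 1) / r
Growth factor: (1 + 0.0344)^7 = 1.267125
Numerator: 1.267125 - 1 = 0.267125
FV = $2,500.00 * 0.267125 / 0.0344 = $19,413.18

$19,413.18


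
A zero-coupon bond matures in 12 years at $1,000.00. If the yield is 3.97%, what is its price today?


Formula: Price = FV / (1 + r)^n
Substituting: Price = $1,000.00 / (1 + 0.0397)^12
Discount factor: (1.0397)^12 = 1.595499
Price = $1,000.00 / 1.595499 = $626.76

$626.76


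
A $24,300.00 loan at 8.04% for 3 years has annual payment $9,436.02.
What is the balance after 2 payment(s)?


Formula: Balance = PV*(1+r)^k - PMT*((1+r)^k - 1)/r
Growth: (1 + 0.0804)^2 = 1.167264
Accumulated factor: ((1+r)^k - 1)/r = 2.0804
Balance = $24,300.00 * 1.167264 - $9,436.02 * 2.0804
Balance = $8,733.82

$8,733.82


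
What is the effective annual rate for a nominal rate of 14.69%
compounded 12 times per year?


Formula: EAR = (1 + r/m)^m - 1
Period rate: r/m = 0.1469 / 12 = 0.012242
Compounding: (1 + 0.012242)^12 = 1.157206
EAR = 1.157206 - 1 = 0.157206

0.157206


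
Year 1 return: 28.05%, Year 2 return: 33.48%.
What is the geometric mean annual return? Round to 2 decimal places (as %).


Formula: Geometric mean = ((1+r1)*(1+r2))^(1/2) - 1
Product: (1 + 0.2805) * (1 + 0.3348) = 1.2805 * 1.3348 = 1.709211
Square root: 1.709211^0.5 = 1.307368
Geometric mean = 1.307368 - 1 = 0.307368
As percentage: 30.74%

30.74%


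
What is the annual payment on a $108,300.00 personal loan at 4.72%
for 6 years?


Formula: PMT = PV * r / (1 - (1+r)^(-n))
Denominator: 1 - (1 + 0.0472)^(-6) = 0.241733
Numerator: $108,300.00 * 0.0472 = 5111.76
PMT = 5111.76 / 0.241733 = $21,146.31

$21,146.31


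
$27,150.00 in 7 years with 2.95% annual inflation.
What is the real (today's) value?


Formula: Real value = nominal / (1 + inflation)^years
Price level: (1 + 0.0295)^7 = 1.225701
Real value = $27,150.00 / 1.225701 = $22,150.59

$22,150.59


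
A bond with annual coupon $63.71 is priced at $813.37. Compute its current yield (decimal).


Formula: Current yield = annual coupon / price
Substituting: CY = $63.71 / $813.37
CY = 0.078328

0.078328


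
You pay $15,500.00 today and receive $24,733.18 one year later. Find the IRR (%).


Formula: IRR = C1/C0 - 1
Substituting: IRR = $24,733.18 / $15,500.00 - 1
Ratio: 1.595689 - 1 = 0.595689
IRR = 59.5689%

59.5689%


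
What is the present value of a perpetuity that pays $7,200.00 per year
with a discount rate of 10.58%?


Formula: PV = C / r
Substituting: PV = $7,200.00 / 0.1058
PV = $68,052.93

$68,052.93


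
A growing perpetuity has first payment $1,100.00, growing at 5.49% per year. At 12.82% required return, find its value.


Formula: PV = C / (r - g)
Spread: r - g = 0.1282 - 0.0549 = 0.0733
Substituting: PV = $1,100.00 / 0.0733
PV = $15,006.82

$15,006.82


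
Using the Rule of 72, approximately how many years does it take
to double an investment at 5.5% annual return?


Formula: Years ≈ 72 / r
Substituting: Years ≈ 72 / 5.5
Years ≈ 13.1

13.1 years


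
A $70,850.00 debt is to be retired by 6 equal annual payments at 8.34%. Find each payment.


Formula: PMT = PV * r / (1 - (1+r)^(-n))
Denominator: 1 - (1 + 0.0834)^(-6) = 0.381604
Numerator: $70,850.00 * 0.0834 = 5908.89
PMT = 5908.89 / 0.381604 = $15,484.37

$15,484.37


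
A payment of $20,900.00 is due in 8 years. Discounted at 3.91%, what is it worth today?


Formula: PV = FV / (1 + r)^n
Substituting: PV = $20,900.00 / (1 + 0.0391)^8
Discount factor: (1.0391)^8 = 1.359123
PV = $20,900.00 / 1.359123 = $15,377.56

$15,377.56


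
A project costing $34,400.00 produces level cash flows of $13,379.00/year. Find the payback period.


Formula: Payback = investment / annual cash flow
Substituting: Payback = $34,400.00 / $13,379.00
Payback = 2.5712 years

2.5712 years


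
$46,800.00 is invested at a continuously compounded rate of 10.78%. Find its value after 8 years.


Formula: FV = P * e^(r*t)
Exponent: r*t = 0.1078 * 8 = 0.8624
e^(0.8624) = 2.368839
FV = $46,800.00 * 2.368839 = $110,861.67

$110,861.67


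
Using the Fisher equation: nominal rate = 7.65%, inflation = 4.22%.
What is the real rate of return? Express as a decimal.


Formula: (1 + r_real) = (1 + r_nom) / (1 + inflation)
Substituting: (1 + r_real) = 1.0765 / 1.0422
(1 + r_real) = 1.032911
r_real = 1.032911 - 1 = 0.032911

0.032911


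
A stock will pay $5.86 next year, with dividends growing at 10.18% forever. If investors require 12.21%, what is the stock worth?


Formula: P = D1 / (r - g)
Spread: r - g = 0.1221 - 0.1018 = 0.0203
Substituting: P = $5.86 / 0.0203
P = $288.67

$288.67


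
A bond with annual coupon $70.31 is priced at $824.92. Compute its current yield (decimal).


Formula: Current yield = annual coupon / price
Substituting: CY = $70.31 / $824.92
CY = 0.085233

0.085233


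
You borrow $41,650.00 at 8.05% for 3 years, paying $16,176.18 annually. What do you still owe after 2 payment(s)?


Formula: Balance = PV*(1+r)^k - PMT*((1+r)^k - 1)/r
Growth: (1 + 0.0805)^2 = 1.16748
Accumulated factor: ((1+r)^k - 1)/r = 2.0805
Balance = $41,650.00 * 1.16748 - $16,176.18 * 2.0805
Balance = $14,971.01

$14,971.01
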